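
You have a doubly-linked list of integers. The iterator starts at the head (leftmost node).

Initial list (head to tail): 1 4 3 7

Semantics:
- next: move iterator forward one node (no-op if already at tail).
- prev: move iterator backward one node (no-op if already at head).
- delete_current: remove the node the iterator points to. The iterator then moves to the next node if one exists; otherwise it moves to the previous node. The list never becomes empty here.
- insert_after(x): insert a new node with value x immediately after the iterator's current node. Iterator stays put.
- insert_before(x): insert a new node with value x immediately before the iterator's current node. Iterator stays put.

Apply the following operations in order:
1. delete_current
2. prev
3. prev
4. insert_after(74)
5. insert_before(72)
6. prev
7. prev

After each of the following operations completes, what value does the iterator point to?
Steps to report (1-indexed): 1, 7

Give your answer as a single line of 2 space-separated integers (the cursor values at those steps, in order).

After 1 (delete_current): list=[4, 3, 7] cursor@4
After 2 (prev): list=[4, 3, 7] cursor@4
After 3 (prev): list=[4, 3, 7] cursor@4
After 4 (insert_after(74)): list=[4, 74, 3, 7] cursor@4
After 5 (insert_before(72)): list=[72, 4, 74, 3, 7] cursor@4
After 6 (prev): list=[72, 4, 74, 3, 7] cursor@72
After 7 (prev): list=[72, 4, 74, 3, 7] cursor@72

Answer: 4 72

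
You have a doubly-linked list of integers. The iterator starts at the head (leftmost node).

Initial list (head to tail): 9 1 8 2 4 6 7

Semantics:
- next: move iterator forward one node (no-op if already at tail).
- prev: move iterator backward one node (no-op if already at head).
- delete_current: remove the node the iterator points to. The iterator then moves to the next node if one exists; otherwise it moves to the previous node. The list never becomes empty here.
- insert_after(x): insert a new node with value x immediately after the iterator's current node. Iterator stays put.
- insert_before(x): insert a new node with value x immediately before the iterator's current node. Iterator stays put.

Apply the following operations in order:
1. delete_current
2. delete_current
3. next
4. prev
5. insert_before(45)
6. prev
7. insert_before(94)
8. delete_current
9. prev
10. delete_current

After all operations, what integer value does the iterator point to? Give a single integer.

After 1 (delete_current): list=[1, 8, 2, 4, 6, 7] cursor@1
After 2 (delete_current): list=[8, 2, 4, 6, 7] cursor@8
After 3 (next): list=[8, 2, 4, 6, 7] cursor@2
After 4 (prev): list=[8, 2, 4, 6, 7] cursor@8
After 5 (insert_before(45)): list=[45, 8, 2, 4, 6, 7] cursor@8
After 6 (prev): list=[45, 8, 2, 4, 6, 7] cursor@45
After 7 (insert_before(94)): list=[94, 45, 8, 2, 4, 6, 7] cursor@45
After 8 (delete_current): list=[94, 8, 2, 4, 6, 7] cursor@8
After 9 (prev): list=[94, 8, 2, 4, 6, 7] cursor@94
After 10 (delete_current): list=[8, 2, 4, 6, 7] cursor@8

Answer: 8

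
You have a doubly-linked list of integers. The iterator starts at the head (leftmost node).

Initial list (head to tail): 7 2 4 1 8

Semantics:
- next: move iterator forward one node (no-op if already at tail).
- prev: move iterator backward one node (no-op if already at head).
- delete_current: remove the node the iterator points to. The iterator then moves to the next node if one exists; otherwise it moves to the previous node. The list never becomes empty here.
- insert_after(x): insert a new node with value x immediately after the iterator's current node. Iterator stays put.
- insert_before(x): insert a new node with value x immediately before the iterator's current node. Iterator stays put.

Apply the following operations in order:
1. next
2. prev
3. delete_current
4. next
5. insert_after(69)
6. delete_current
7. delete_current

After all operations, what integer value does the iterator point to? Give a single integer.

Answer: 1

Derivation:
After 1 (next): list=[7, 2, 4, 1, 8] cursor@2
After 2 (prev): list=[7, 2, 4, 1, 8] cursor@7
After 3 (delete_current): list=[2, 4, 1, 8] cursor@2
After 4 (next): list=[2, 4, 1, 8] cursor@4
After 5 (insert_after(69)): list=[2, 4, 69, 1, 8] cursor@4
After 6 (delete_current): list=[2, 69, 1, 8] cursor@69
After 7 (delete_current): list=[2, 1, 8] cursor@1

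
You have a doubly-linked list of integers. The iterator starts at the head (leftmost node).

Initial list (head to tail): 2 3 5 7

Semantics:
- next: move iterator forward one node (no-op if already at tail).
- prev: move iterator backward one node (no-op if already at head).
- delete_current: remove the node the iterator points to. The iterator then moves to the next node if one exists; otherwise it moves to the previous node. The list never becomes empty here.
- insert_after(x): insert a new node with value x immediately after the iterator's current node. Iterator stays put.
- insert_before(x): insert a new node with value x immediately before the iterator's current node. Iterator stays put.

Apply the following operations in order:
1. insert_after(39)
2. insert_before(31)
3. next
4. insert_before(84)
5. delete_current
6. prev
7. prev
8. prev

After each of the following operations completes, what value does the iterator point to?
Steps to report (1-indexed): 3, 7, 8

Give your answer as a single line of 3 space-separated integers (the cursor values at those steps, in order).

After 1 (insert_after(39)): list=[2, 39, 3, 5, 7] cursor@2
After 2 (insert_before(31)): list=[31, 2, 39, 3, 5, 7] cursor@2
After 3 (next): list=[31, 2, 39, 3, 5, 7] cursor@39
After 4 (insert_before(84)): list=[31, 2, 84, 39, 3, 5, 7] cursor@39
After 5 (delete_current): list=[31, 2, 84, 3, 5, 7] cursor@3
After 6 (prev): list=[31, 2, 84, 3, 5, 7] cursor@84
After 7 (prev): list=[31, 2, 84, 3, 5, 7] cursor@2
After 8 (prev): list=[31, 2, 84, 3, 5, 7] cursor@31

Answer: 39 2 31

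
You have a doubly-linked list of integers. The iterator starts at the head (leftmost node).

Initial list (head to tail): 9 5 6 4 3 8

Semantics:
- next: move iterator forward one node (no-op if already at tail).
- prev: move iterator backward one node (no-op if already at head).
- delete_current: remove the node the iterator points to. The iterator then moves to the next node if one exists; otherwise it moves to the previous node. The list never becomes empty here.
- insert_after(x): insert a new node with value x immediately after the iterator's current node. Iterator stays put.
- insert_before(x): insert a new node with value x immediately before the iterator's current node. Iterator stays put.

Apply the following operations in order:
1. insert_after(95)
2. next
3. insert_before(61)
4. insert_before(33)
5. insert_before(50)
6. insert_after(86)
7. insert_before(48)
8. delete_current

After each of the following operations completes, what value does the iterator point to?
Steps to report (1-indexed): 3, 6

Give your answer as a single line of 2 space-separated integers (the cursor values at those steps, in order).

Answer: 95 95

Derivation:
After 1 (insert_after(95)): list=[9, 95, 5, 6, 4, 3, 8] cursor@9
After 2 (next): list=[9, 95, 5, 6, 4, 3, 8] cursor@95
After 3 (insert_before(61)): list=[9, 61, 95, 5, 6, 4, 3, 8] cursor@95
After 4 (insert_before(33)): list=[9, 61, 33, 95, 5, 6, 4, 3, 8] cursor@95
After 5 (insert_before(50)): list=[9, 61, 33, 50, 95, 5, 6, 4, 3, 8] cursor@95
After 6 (insert_after(86)): list=[9, 61, 33, 50, 95, 86, 5, 6, 4, 3, 8] cursor@95
After 7 (insert_before(48)): list=[9, 61, 33, 50, 48, 95, 86, 5, 6, 4, 3, 8] cursor@95
After 8 (delete_current): list=[9, 61, 33, 50, 48, 86, 5, 6, 4, 3, 8] cursor@86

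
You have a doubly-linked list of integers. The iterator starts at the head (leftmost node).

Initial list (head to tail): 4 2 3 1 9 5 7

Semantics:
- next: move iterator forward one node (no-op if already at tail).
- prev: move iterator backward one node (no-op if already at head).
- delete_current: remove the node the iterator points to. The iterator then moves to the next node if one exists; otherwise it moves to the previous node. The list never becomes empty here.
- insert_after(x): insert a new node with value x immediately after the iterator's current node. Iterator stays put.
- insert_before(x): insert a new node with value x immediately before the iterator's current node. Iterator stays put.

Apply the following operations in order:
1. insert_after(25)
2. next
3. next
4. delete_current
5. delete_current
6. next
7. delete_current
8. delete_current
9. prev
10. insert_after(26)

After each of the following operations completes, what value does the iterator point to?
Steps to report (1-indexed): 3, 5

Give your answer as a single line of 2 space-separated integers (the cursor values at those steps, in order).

After 1 (insert_after(25)): list=[4, 25, 2, 3, 1, 9, 5, 7] cursor@4
After 2 (next): list=[4, 25, 2, 3, 1, 9, 5, 7] cursor@25
After 3 (next): list=[4, 25, 2, 3, 1, 9, 5, 7] cursor@2
After 4 (delete_current): list=[4, 25, 3, 1, 9, 5, 7] cursor@3
After 5 (delete_current): list=[4, 25, 1, 9, 5, 7] cursor@1
After 6 (next): list=[4, 25, 1, 9, 5, 7] cursor@9
After 7 (delete_current): list=[4, 25, 1, 5, 7] cursor@5
After 8 (delete_current): list=[4, 25, 1, 7] cursor@7
After 9 (prev): list=[4, 25, 1, 7] cursor@1
After 10 (insert_after(26)): list=[4, 25, 1, 26, 7] cursor@1

Answer: 2 1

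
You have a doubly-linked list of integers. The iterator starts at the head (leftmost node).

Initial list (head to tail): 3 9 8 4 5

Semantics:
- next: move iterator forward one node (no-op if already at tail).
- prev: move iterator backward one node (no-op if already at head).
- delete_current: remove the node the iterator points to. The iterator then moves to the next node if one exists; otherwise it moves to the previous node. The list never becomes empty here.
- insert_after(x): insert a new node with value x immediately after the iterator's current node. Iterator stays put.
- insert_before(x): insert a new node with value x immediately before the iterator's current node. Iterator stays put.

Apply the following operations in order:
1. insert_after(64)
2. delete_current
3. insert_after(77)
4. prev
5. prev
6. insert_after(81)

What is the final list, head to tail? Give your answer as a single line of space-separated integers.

Answer: 64 81 77 9 8 4 5

Derivation:
After 1 (insert_after(64)): list=[3, 64, 9, 8, 4, 5] cursor@3
After 2 (delete_current): list=[64, 9, 8, 4, 5] cursor@64
After 3 (insert_after(77)): list=[64, 77, 9, 8, 4, 5] cursor@64
After 4 (prev): list=[64, 77, 9, 8, 4, 5] cursor@64
After 5 (prev): list=[64, 77, 9, 8, 4, 5] cursor@64
After 6 (insert_after(81)): list=[64, 81, 77, 9, 8, 4, 5] cursor@64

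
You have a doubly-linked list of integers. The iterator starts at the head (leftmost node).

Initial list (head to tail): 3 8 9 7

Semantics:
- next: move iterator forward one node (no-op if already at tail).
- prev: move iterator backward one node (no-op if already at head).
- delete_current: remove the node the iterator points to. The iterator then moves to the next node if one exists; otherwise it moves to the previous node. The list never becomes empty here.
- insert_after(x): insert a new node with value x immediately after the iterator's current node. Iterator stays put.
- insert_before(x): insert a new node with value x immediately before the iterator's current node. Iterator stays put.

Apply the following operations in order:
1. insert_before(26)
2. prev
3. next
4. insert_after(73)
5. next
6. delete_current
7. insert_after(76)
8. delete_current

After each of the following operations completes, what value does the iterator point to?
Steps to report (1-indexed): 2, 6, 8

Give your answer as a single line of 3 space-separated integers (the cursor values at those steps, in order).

After 1 (insert_before(26)): list=[26, 3, 8, 9, 7] cursor@3
After 2 (prev): list=[26, 3, 8, 9, 7] cursor@26
After 3 (next): list=[26, 3, 8, 9, 7] cursor@3
After 4 (insert_after(73)): list=[26, 3, 73, 8, 9, 7] cursor@3
After 5 (next): list=[26, 3, 73, 8, 9, 7] cursor@73
After 6 (delete_current): list=[26, 3, 8, 9, 7] cursor@8
After 7 (insert_after(76)): list=[26, 3, 8, 76, 9, 7] cursor@8
After 8 (delete_current): list=[26, 3, 76, 9, 7] cursor@76

Answer: 26 8 76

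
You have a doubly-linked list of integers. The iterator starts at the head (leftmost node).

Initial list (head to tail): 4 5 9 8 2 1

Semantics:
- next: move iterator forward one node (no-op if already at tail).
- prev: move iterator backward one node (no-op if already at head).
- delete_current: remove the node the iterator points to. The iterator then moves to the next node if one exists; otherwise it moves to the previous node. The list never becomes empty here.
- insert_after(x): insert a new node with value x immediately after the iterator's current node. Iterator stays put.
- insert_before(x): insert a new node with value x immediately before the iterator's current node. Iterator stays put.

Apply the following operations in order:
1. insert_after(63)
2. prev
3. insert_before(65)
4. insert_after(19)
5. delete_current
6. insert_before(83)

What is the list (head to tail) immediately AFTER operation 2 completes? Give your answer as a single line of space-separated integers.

Answer: 4 63 5 9 8 2 1

Derivation:
After 1 (insert_after(63)): list=[4, 63, 5, 9, 8, 2, 1] cursor@4
After 2 (prev): list=[4, 63, 5, 9, 8, 2, 1] cursor@4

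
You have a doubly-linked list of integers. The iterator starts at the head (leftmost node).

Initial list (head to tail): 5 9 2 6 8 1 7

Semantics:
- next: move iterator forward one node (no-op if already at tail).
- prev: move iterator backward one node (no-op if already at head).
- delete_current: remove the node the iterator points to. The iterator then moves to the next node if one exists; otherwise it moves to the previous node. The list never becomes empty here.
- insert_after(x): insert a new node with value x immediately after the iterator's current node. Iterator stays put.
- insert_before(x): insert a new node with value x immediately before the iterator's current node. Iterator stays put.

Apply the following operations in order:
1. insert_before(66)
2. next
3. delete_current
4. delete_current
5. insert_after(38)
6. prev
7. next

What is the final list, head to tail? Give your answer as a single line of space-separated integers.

Answer: 66 5 6 38 8 1 7

Derivation:
After 1 (insert_before(66)): list=[66, 5, 9, 2, 6, 8, 1, 7] cursor@5
After 2 (next): list=[66, 5, 9, 2, 6, 8, 1, 7] cursor@9
After 3 (delete_current): list=[66, 5, 2, 6, 8, 1, 7] cursor@2
After 4 (delete_current): list=[66, 5, 6, 8, 1, 7] cursor@6
After 5 (insert_after(38)): list=[66, 5, 6, 38, 8, 1, 7] cursor@6
After 6 (prev): list=[66, 5, 6, 38, 8, 1, 7] cursor@5
After 7 (next): list=[66, 5, 6, 38, 8, 1, 7] cursor@6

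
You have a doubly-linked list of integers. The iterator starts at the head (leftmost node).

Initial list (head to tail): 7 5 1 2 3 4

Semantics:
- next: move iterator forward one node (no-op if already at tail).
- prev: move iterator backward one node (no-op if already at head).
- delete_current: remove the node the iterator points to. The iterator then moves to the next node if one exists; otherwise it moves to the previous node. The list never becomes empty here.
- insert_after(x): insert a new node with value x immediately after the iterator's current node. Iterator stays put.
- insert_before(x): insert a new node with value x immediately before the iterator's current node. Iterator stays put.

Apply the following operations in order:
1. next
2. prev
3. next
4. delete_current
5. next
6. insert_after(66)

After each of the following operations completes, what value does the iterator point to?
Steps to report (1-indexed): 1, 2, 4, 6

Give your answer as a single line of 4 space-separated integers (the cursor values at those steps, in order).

After 1 (next): list=[7, 5, 1, 2, 3, 4] cursor@5
After 2 (prev): list=[7, 5, 1, 2, 3, 4] cursor@7
After 3 (next): list=[7, 5, 1, 2, 3, 4] cursor@5
After 4 (delete_current): list=[7, 1, 2, 3, 4] cursor@1
After 5 (next): list=[7, 1, 2, 3, 4] cursor@2
After 6 (insert_after(66)): list=[7, 1, 2, 66, 3, 4] cursor@2

Answer: 5 7 1 2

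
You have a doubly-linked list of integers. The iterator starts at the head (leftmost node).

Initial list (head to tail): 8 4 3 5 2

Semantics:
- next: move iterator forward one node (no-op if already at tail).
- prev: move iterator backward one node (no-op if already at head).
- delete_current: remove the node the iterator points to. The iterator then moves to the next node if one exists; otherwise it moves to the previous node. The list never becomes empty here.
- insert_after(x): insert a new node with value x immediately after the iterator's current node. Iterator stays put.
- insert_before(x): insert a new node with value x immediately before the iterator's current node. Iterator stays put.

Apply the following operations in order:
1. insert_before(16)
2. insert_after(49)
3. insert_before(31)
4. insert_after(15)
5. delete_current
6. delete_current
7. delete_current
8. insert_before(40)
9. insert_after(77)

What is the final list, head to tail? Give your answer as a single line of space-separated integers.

Answer: 16 31 40 4 77 3 5 2

Derivation:
After 1 (insert_before(16)): list=[16, 8, 4, 3, 5, 2] cursor@8
After 2 (insert_after(49)): list=[16, 8, 49, 4, 3, 5, 2] cursor@8
After 3 (insert_before(31)): list=[16, 31, 8, 49, 4, 3, 5, 2] cursor@8
After 4 (insert_after(15)): list=[16, 31, 8, 15, 49, 4, 3, 5, 2] cursor@8
After 5 (delete_current): list=[16, 31, 15, 49, 4, 3, 5, 2] cursor@15
After 6 (delete_current): list=[16, 31, 49, 4, 3, 5, 2] cursor@49
After 7 (delete_current): list=[16, 31, 4, 3, 5, 2] cursor@4
After 8 (insert_before(40)): list=[16, 31, 40, 4, 3, 5, 2] cursor@4
After 9 (insert_after(77)): list=[16, 31, 40, 4, 77, 3, 5, 2] cursor@4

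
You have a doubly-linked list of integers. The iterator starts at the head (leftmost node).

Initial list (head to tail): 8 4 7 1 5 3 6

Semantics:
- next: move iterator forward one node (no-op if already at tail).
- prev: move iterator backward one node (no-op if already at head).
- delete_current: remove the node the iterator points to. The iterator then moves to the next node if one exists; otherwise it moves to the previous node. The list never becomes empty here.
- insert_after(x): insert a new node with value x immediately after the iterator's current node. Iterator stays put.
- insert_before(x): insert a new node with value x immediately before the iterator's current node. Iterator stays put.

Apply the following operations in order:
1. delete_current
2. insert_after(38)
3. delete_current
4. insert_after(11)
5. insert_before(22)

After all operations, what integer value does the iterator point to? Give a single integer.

After 1 (delete_current): list=[4, 7, 1, 5, 3, 6] cursor@4
After 2 (insert_after(38)): list=[4, 38, 7, 1, 5, 3, 6] cursor@4
After 3 (delete_current): list=[38, 7, 1, 5, 3, 6] cursor@38
After 4 (insert_after(11)): list=[38, 11, 7, 1, 5, 3, 6] cursor@38
After 5 (insert_before(22)): list=[22, 38, 11, 7, 1, 5, 3, 6] cursor@38

Answer: 38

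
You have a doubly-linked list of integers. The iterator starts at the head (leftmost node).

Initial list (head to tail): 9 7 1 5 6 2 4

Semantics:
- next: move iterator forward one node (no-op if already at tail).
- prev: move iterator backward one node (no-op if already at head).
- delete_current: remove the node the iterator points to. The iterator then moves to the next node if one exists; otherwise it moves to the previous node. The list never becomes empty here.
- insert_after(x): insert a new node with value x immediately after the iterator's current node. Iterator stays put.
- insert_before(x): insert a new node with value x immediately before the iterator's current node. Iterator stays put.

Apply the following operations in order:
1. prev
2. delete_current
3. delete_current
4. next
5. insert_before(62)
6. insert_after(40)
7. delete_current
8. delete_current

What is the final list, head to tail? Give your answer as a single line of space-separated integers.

Answer: 1 62 6 2 4

Derivation:
After 1 (prev): list=[9, 7, 1, 5, 6, 2, 4] cursor@9
After 2 (delete_current): list=[7, 1, 5, 6, 2, 4] cursor@7
After 3 (delete_current): list=[1, 5, 6, 2, 4] cursor@1
After 4 (next): list=[1, 5, 6, 2, 4] cursor@5
After 5 (insert_before(62)): list=[1, 62, 5, 6, 2, 4] cursor@5
After 6 (insert_after(40)): list=[1, 62, 5, 40, 6, 2, 4] cursor@5
After 7 (delete_current): list=[1, 62, 40, 6, 2, 4] cursor@40
After 8 (delete_current): list=[1, 62, 6, 2, 4] cursor@6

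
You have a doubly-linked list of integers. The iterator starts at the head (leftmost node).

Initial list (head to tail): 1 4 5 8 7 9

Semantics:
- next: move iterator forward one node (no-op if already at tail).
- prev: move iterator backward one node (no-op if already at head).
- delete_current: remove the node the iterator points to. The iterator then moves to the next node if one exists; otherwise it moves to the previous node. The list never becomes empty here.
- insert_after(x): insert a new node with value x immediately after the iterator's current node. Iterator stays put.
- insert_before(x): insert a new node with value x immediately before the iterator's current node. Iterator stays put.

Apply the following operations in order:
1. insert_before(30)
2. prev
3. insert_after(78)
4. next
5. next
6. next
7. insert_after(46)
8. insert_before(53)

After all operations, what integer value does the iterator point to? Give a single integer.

Answer: 4

Derivation:
After 1 (insert_before(30)): list=[30, 1, 4, 5, 8, 7, 9] cursor@1
After 2 (prev): list=[30, 1, 4, 5, 8, 7, 9] cursor@30
After 3 (insert_after(78)): list=[30, 78, 1, 4, 5, 8, 7, 9] cursor@30
After 4 (next): list=[30, 78, 1, 4, 5, 8, 7, 9] cursor@78
After 5 (next): list=[30, 78, 1, 4, 5, 8, 7, 9] cursor@1
After 6 (next): list=[30, 78, 1, 4, 5, 8, 7, 9] cursor@4
After 7 (insert_after(46)): list=[30, 78, 1, 4, 46, 5, 8, 7, 9] cursor@4
After 8 (insert_before(53)): list=[30, 78, 1, 53, 4, 46, 5, 8, 7, 9] cursor@4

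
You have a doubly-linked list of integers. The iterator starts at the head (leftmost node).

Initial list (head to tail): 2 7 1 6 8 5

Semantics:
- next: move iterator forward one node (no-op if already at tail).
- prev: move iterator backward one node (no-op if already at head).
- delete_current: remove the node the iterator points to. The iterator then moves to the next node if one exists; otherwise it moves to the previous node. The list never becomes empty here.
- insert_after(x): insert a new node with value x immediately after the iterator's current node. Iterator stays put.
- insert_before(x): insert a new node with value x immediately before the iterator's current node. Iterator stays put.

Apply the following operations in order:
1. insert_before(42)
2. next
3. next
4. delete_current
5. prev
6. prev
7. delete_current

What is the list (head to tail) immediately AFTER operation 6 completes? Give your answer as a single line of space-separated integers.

After 1 (insert_before(42)): list=[42, 2, 7, 1, 6, 8, 5] cursor@2
After 2 (next): list=[42, 2, 7, 1, 6, 8, 5] cursor@7
After 3 (next): list=[42, 2, 7, 1, 6, 8, 5] cursor@1
After 4 (delete_current): list=[42, 2, 7, 6, 8, 5] cursor@6
After 5 (prev): list=[42, 2, 7, 6, 8, 5] cursor@7
After 6 (prev): list=[42, 2, 7, 6, 8, 5] cursor@2

Answer: 42 2 7 6 8 5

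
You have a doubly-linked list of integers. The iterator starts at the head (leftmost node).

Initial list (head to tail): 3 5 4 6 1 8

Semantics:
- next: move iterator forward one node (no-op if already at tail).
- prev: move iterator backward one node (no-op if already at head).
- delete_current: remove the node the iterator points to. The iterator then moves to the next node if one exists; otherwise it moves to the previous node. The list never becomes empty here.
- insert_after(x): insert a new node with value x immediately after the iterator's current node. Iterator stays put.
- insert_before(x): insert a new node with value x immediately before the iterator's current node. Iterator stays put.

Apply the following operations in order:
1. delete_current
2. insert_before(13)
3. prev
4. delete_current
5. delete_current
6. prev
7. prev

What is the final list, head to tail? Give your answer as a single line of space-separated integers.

Answer: 4 6 1 8

Derivation:
After 1 (delete_current): list=[5, 4, 6, 1, 8] cursor@5
After 2 (insert_before(13)): list=[13, 5, 4, 6, 1, 8] cursor@5
After 3 (prev): list=[13, 5, 4, 6, 1, 8] cursor@13
After 4 (delete_current): list=[5, 4, 6, 1, 8] cursor@5
After 5 (delete_current): list=[4, 6, 1, 8] cursor@4
After 6 (prev): list=[4, 6, 1, 8] cursor@4
After 7 (prev): list=[4, 6, 1, 8] cursor@4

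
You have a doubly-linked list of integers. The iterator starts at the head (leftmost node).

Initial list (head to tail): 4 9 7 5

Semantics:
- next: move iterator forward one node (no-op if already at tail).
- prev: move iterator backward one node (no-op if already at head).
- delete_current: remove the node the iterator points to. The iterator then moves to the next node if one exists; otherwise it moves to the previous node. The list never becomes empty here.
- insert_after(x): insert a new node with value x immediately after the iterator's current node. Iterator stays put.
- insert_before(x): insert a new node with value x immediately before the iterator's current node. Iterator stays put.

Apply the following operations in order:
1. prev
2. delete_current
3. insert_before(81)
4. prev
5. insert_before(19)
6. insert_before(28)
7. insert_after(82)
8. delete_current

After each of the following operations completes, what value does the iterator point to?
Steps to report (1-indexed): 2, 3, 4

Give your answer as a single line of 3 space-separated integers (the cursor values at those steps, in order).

Answer: 9 9 81

Derivation:
After 1 (prev): list=[4, 9, 7, 5] cursor@4
After 2 (delete_current): list=[9, 7, 5] cursor@9
After 3 (insert_before(81)): list=[81, 9, 7, 5] cursor@9
After 4 (prev): list=[81, 9, 7, 5] cursor@81
After 5 (insert_before(19)): list=[19, 81, 9, 7, 5] cursor@81
After 6 (insert_before(28)): list=[19, 28, 81, 9, 7, 5] cursor@81
After 7 (insert_after(82)): list=[19, 28, 81, 82, 9, 7, 5] cursor@81
After 8 (delete_current): list=[19, 28, 82, 9, 7, 5] cursor@82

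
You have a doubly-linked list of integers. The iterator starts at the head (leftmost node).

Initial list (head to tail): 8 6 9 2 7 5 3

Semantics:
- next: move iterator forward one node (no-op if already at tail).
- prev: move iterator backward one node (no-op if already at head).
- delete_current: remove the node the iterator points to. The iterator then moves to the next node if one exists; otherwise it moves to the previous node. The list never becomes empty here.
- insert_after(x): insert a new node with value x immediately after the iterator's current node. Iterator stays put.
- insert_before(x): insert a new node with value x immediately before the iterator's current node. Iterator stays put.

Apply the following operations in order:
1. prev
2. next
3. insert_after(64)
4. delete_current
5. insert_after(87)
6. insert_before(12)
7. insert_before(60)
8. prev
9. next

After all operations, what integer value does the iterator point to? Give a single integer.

Answer: 64

Derivation:
After 1 (prev): list=[8, 6, 9, 2, 7, 5, 3] cursor@8
After 2 (next): list=[8, 6, 9, 2, 7, 5, 3] cursor@6
After 3 (insert_after(64)): list=[8, 6, 64, 9, 2, 7, 5, 3] cursor@6
After 4 (delete_current): list=[8, 64, 9, 2, 7, 5, 3] cursor@64
After 5 (insert_after(87)): list=[8, 64, 87, 9, 2, 7, 5, 3] cursor@64
After 6 (insert_before(12)): list=[8, 12, 64, 87, 9, 2, 7, 5, 3] cursor@64
After 7 (insert_before(60)): list=[8, 12, 60, 64, 87, 9, 2, 7, 5, 3] cursor@64
After 8 (prev): list=[8, 12, 60, 64, 87, 9, 2, 7, 5, 3] cursor@60
After 9 (next): list=[8, 12, 60, 64, 87, 9, 2, 7, 5, 3] cursor@64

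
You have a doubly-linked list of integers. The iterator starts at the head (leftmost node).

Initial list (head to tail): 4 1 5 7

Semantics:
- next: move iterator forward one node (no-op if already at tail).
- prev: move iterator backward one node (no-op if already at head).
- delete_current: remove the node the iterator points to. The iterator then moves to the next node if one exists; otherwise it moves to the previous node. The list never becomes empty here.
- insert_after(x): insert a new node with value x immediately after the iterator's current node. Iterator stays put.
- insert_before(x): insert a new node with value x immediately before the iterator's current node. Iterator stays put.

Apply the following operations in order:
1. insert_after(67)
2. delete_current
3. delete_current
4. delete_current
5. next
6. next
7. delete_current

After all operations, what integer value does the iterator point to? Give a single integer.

Answer: 5

Derivation:
After 1 (insert_after(67)): list=[4, 67, 1, 5, 7] cursor@4
After 2 (delete_current): list=[67, 1, 5, 7] cursor@67
After 3 (delete_current): list=[1, 5, 7] cursor@1
After 4 (delete_current): list=[5, 7] cursor@5
After 5 (next): list=[5, 7] cursor@7
After 6 (next): list=[5, 7] cursor@7
After 7 (delete_current): list=[5] cursor@5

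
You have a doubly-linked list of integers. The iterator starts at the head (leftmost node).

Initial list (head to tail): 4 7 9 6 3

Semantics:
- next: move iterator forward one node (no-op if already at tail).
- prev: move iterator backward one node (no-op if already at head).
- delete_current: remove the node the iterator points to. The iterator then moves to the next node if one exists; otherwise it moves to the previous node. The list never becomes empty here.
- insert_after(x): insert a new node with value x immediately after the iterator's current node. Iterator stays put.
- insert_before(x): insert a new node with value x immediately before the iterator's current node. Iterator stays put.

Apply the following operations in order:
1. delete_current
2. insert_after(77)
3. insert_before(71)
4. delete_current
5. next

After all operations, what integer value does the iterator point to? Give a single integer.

Answer: 9

Derivation:
After 1 (delete_current): list=[7, 9, 6, 3] cursor@7
After 2 (insert_after(77)): list=[7, 77, 9, 6, 3] cursor@7
After 3 (insert_before(71)): list=[71, 7, 77, 9, 6, 3] cursor@7
After 4 (delete_current): list=[71, 77, 9, 6, 3] cursor@77
After 5 (next): list=[71, 77, 9, 6, 3] cursor@9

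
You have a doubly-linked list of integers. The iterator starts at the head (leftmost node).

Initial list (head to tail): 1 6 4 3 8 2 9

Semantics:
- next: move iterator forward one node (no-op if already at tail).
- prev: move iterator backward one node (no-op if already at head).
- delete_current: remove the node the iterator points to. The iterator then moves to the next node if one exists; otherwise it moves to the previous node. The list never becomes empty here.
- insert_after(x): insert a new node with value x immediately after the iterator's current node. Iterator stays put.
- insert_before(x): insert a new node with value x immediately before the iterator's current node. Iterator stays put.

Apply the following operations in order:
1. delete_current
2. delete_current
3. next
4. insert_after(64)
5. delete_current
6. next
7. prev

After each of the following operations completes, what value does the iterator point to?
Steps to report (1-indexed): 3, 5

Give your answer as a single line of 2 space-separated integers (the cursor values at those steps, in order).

After 1 (delete_current): list=[6, 4, 3, 8, 2, 9] cursor@6
After 2 (delete_current): list=[4, 3, 8, 2, 9] cursor@4
After 3 (next): list=[4, 3, 8, 2, 9] cursor@3
After 4 (insert_after(64)): list=[4, 3, 64, 8, 2, 9] cursor@3
After 5 (delete_current): list=[4, 64, 8, 2, 9] cursor@64
After 6 (next): list=[4, 64, 8, 2, 9] cursor@8
After 7 (prev): list=[4, 64, 8, 2, 9] cursor@64

Answer: 3 64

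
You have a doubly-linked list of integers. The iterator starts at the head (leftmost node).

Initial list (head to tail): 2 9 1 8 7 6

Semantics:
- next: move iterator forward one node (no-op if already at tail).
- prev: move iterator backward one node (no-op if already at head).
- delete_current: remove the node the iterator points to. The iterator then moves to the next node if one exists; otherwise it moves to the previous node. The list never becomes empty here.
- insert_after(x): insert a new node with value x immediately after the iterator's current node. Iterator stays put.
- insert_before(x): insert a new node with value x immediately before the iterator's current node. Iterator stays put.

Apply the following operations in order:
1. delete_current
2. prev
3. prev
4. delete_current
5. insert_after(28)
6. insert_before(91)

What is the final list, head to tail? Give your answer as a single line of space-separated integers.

After 1 (delete_current): list=[9, 1, 8, 7, 6] cursor@9
After 2 (prev): list=[9, 1, 8, 7, 6] cursor@9
After 3 (prev): list=[9, 1, 8, 7, 6] cursor@9
After 4 (delete_current): list=[1, 8, 7, 6] cursor@1
After 5 (insert_after(28)): list=[1, 28, 8, 7, 6] cursor@1
After 6 (insert_before(91)): list=[91, 1, 28, 8, 7, 6] cursor@1

Answer: 91 1 28 8 7 6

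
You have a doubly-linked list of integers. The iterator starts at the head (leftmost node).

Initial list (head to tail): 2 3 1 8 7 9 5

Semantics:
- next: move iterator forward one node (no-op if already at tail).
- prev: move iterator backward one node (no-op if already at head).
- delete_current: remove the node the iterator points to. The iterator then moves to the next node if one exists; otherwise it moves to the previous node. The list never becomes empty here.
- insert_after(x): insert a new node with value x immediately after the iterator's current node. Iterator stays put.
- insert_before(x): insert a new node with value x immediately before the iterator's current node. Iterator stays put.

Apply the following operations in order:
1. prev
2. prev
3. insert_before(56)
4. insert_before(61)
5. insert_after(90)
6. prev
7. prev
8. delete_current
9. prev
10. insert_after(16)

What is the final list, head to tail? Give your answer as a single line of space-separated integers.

Answer: 61 16 2 90 3 1 8 7 9 5

Derivation:
After 1 (prev): list=[2, 3, 1, 8, 7, 9, 5] cursor@2
After 2 (prev): list=[2, 3, 1, 8, 7, 9, 5] cursor@2
After 3 (insert_before(56)): list=[56, 2, 3, 1, 8, 7, 9, 5] cursor@2
After 4 (insert_before(61)): list=[56, 61, 2, 3, 1, 8, 7, 9, 5] cursor@2
After 5 (insert_after(90)): list=[56, 61, 2, 90, 3, 1, 8, 7, 9, 5] cursor@2
After 6 (prev): list=[56, 61, 2, 90, 3, 1, 8, 7, 9, 5] cursor@61
After 7 (prev): list=[56, 61, 2, 90, 3, 1, 8, 7, 9, 5] cursor@56
After 8 (delete_current): list=[61, 2, 90, 3, 1, 8, 7, 9, 5] cursor@61
After 9 (prev): list=[61, 2, 90, 3, 1, 8, 7, 9, 5] cursor@61
After 10 (insert_after(16)): list=[61, 16, 2, 90, 3, 1, 8, 7, 9, 5] cursor@61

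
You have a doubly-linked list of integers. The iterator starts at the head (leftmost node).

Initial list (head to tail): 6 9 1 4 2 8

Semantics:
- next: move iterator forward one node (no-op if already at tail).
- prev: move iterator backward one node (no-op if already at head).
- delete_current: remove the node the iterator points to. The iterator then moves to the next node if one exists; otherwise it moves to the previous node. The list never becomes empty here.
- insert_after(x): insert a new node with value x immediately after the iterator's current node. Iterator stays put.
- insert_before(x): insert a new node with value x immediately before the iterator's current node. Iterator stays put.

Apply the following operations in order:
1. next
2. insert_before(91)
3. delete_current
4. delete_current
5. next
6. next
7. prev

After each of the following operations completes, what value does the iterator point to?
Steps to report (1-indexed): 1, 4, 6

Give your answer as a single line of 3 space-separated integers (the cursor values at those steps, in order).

After 1 (next): list=[6, 9, 1, 4, 2, 8] cursor@9
After 2 (insert_before(91)): list=[6, 91, 9, 1, 4, 2, 8] cursor@9
After 3 (delete_current): list=[6, 91, 1, 4, 2, 8] cursor@1
After 4 (delete_current): list=[6, 91, 4, 2, 8] cursor@4
After 5 (next): list=[6, 91, 4, 2, 8] cursor@2
After 6 (next): list=[6, 91, 4, 2, 8] cursor@8
After 7 (prev): list=[6, 91, 4, 2, 8] cursor@2

Answer: 9 4 8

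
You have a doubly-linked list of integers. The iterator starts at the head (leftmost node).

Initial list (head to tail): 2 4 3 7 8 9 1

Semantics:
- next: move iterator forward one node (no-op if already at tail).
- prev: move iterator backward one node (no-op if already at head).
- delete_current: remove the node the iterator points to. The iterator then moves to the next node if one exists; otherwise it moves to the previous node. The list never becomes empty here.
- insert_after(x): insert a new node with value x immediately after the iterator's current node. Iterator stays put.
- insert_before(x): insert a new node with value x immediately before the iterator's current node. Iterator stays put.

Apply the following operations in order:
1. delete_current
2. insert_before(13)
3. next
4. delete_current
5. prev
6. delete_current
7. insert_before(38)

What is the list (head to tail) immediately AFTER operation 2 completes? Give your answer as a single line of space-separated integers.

After 1 (delete_current): list=[4, 3, 7, 8, 9, 1] cursor@4
After 2 (insert_before(13)): list=[13, 4, 3, 7, 8, 9, 1] cursor@4

Answer: 13 4 3 7 8 9 1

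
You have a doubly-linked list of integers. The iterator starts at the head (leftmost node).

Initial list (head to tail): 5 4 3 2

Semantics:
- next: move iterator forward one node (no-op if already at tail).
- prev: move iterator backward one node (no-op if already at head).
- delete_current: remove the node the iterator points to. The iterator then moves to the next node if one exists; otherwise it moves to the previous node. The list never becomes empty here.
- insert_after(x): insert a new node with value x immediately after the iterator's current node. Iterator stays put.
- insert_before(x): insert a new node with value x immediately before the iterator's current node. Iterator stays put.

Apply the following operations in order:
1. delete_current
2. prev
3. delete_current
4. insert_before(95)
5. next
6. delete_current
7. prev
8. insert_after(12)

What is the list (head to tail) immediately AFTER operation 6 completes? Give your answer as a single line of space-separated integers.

After 1 (delete_current): list=[4, 3, 2] cursor@4
After 2 (prev): list=[4, 3, 2] cursor@4
After 3 (delete_current): list=[3, 2] cursor@3
After 4 (insert_before(95)): list=[95, 3, 2] cursor@3
After 5 (next): list=[95, 3, 2] cursor@2
After 6 (delete_current): list=[95, 3] cursor@3

Answer: 95 3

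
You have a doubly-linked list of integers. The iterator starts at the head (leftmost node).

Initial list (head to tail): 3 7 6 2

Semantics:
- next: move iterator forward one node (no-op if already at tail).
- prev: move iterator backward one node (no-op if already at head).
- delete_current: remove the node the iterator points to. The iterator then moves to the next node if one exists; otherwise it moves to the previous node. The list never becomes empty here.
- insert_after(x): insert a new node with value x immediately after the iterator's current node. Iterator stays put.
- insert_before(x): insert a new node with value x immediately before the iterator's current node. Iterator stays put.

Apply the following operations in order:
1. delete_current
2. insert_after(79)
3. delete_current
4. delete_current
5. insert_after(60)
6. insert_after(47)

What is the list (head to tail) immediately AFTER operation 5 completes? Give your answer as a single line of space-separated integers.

Answer: 6 60 2

Derivation:
After 1 (delete_current): list=[7, 6, 2] cursor@7
After 2 (insert_after(79)): list=[7, 79, 6, 2] cursor@7
After 3 (delete_current): list=[79, 6, 2] cursor@79
After 4 (delete_current): list=[6, 2] cursor@6
After 5 (insert_after(60)): list=[6, 60, 2] cursor@6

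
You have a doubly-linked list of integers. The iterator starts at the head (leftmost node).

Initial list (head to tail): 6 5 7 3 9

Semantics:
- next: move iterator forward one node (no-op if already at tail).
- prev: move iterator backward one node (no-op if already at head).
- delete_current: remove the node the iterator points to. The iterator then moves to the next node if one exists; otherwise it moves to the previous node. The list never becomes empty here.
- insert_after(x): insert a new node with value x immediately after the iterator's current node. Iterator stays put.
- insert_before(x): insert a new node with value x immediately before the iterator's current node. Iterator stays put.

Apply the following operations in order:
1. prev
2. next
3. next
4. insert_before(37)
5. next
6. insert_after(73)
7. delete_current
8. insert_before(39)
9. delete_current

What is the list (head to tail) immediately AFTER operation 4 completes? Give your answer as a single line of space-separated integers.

Answer: 6 5 37 7 3 9

Derivation:
After 1 (prev): list=[6, 5, 7, 3, 9] cursor@6
After 2 (next): list=[6, 5, 7, 3, 9] cursor@5
After 3 (next): list=[6, 5, 7, 3, 9] cursor@7
After 4 (insert_before(37)): list=[6, 5, 37, 7, 3, 9] cursor@7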